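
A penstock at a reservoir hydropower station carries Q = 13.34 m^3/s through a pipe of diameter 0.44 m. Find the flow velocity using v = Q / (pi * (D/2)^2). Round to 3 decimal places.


Compute pipe cross-sectional area:
  A = pi * (D/2)^2 = pi * (0.44/2)^2 = 0.1521 m^2
Calculate velocity:
  v = Q / A = 13.34 / 0.1521
  v = 87.733 m/s

87.733


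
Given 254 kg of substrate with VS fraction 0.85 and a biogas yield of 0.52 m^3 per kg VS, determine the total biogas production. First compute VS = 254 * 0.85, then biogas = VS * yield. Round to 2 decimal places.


Compute volatile solids:
  VS = mass * VS_fraction = 254 * 0.85 = 215.9 kg
Calculate biogas volume:
  Biogas = VS * specific_yield = 215.9 * 0.52
  Biogas = 112.27 m^3

112.27


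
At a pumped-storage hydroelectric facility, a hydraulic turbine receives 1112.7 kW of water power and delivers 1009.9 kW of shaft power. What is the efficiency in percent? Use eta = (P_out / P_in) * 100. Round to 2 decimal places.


Turbine efficiency = (output power / input power) * 100
eta = (1009.9 / 1112.7) * 100
eta = 90.76%

90.76


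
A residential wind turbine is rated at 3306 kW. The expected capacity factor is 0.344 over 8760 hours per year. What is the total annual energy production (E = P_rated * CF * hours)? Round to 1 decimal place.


Annual energy = rated_kW * capacity_factor * hours_per_year
Given: P_rated = 3306 kW, CF = 0.344, hours = 8760
E = 3306 * 0.344 * 8760
E = 9962432.6 kWh

9962432.6


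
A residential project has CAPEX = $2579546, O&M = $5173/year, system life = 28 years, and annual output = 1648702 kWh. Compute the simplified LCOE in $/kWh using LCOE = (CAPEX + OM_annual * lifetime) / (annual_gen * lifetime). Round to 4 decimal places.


Total cost = CAPEX + OM * lifetime = 2579546 + 5173 * 28 = 2579546 + 144844 = 2724390
Total generation = annual * lifetime = 1648702 * 28 = 46163656 kWh
LCOE = 2724390 / 46163656
LCOE = 0.0590 $/kWh

0.0590


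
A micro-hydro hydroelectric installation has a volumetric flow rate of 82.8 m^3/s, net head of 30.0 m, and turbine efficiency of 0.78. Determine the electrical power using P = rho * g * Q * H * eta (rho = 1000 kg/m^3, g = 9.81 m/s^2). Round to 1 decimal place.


Apply the hydropower formula P = rho * g * Q * H * eta
rho * g = 1000 * 9.81 = 9810.0
P = 9810.0 * 82.8 * 30.0 * 0.78
P = 19007071.2 W

19007071.2


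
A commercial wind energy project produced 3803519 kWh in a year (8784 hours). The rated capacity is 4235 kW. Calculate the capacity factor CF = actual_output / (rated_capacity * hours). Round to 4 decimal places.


Capacity factor = actual output / maximum possible output
Maximum possible = rated * hours = 4235 * 8784 = 37200240 kWh
CF = 3803519 / 37200240
CF = 0.1022

0.1022


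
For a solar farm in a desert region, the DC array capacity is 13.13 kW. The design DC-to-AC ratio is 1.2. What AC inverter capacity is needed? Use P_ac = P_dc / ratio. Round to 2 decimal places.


The inverter AC capacity is determined by the DC/AC ratio.
Given: P_dc = 13.13 kW, DC/AC ratio = 1.2
P_ac = P_dc / ratio = 13.13 / 1.2
P_ac = 10.94 kW

10.94


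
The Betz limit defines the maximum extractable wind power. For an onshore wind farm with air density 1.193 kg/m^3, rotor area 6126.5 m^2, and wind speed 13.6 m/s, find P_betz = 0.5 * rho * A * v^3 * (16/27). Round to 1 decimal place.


The Betz coefficient Cp_max = 16/27 = 0.5926
v^3 = 13.6^3 = 2515.456
P_betz = 0.5 * rho * A * v^3 * Cp_max
P_betz = 0.5 * 1.193 * 6126.5 * 2515.456 * 0.5926
P_betz = 5447482.3 W

5447482.3


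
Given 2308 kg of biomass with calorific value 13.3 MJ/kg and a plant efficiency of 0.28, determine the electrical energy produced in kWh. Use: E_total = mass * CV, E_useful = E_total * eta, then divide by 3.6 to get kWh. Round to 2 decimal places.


Total energy = mass * CV = 2308 * 13.3 = 30696.4 MJ
Useful energy = total * eta = 30696.4 * 0.28 = 8594.99 MJ
Convert to kWh: 8594.99 / 3.6
Useful energy = 2387.50 kWh

2387.50


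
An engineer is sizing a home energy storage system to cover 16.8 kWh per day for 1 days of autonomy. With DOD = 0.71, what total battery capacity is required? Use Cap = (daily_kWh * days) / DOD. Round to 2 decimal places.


Total energy needed = daily * days = 16.8 * 1 = 16.8 kWh
Account for depth of discharge:
  Cap = total_energy / DOD = 16.8 / 0.71
  Cap = 23.66 kWh

23.66


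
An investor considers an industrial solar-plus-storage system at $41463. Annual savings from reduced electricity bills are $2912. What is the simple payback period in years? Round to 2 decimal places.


Simple payback period = initial cost / annual savings
Payback = 41463 / 2912
Payback = 14.24 years

14.24


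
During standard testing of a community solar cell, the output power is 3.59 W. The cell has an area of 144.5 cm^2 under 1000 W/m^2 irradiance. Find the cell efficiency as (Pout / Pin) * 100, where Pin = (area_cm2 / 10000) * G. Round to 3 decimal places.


First compute the input power:
  Pin = area_cm2 / 10000 * G = 144.5 / 10000 * 1000 = 14.45 W
Then compute efficiency:
  Efficiency = (Pout / Pin) * 100 = (3.59 / 14.45) * 100
  Efficiency = 24.844%

24.844


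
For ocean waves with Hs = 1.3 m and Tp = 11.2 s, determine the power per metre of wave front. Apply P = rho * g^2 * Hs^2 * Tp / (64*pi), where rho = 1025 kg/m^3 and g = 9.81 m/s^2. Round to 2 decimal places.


Apply wave power formula:
  g^2 = 9.81^2 = 96.2361
  Hs^2 = 1.3^2 = 1.69
  Numerator = rho * g^2 * Hs^2 * Tp = 1025 * 96.2361 * 1.69 * 11.2 = 1867095.82
  Denominator = 64 * pi = 201.0619
  P = 1867095.82 / 201.0619 = 9286.17 W/m

9286.17


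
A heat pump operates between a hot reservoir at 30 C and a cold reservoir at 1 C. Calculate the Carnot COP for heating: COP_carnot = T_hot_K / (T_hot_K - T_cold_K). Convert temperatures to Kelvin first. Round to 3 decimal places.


Convert to Kelvin:
  T_hot = 30 + 273.15 = 303.15 K
  T_cold = 1 + 273.15 = 274.15 K
Apply Carnot COP formula:
  COP = T_hot_K / (T_hot_K - T_cold_K) = 303.15 / 29.0
  COP = 10.453

10.453


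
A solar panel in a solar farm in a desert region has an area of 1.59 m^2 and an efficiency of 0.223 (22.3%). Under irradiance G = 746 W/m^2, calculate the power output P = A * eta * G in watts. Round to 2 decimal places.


Use the solar power formula P = A * eta * G.
Given: A = 1.59 m^2, eta = 0.223, G = 746 W/m^2
P = 1.59 * 0.223 * 746
P = 264.51 W

264.51


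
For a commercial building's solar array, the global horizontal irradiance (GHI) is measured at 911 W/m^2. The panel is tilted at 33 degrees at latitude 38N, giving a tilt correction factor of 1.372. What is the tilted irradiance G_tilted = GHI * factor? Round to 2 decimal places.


Identify the given values:
  GHI = 911 W/m^2, tilt correction factor = 1.372
Apply the formula G_tilted = GHI * factor:
  G_tilted = 911 * 1.372
  G_tilted = 1249.89 W/m^2

1249.89


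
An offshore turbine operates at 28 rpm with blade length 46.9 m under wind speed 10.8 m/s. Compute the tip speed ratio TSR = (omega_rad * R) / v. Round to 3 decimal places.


Convert rotational speed to rad/s:
  omega = 28 * 2 * pi / 60 = 2.9322 rad/s
Compute tip speed:
  v_tip = omega * R = 2.9322 * 46.9 = 137.518 m/s
Tip speed ratio:
  TSR = v_tip / v_wind = 137.518 / 10.8 = 12.733

12.733


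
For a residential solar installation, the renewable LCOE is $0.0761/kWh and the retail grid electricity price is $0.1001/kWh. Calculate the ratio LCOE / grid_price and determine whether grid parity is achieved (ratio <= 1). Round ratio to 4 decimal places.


Compare LCOE to grid price:
  LCOE = $0.0761/kWh, Grid price = $0.1001/kWh
  Ratio = LCOE / grid_price = 0.0761 / 0.1001 = 0.7602
  Grid parity achieved (ratio <= 1)? yes

0.7602


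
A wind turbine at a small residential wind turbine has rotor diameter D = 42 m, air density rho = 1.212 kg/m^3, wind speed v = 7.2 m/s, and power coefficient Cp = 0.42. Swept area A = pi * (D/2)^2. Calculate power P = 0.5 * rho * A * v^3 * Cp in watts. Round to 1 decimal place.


Step 1 -- Compute swept area:
  A = pi * (D/2)^2 = pi * (42/2)^2 = 1385.44 m^2
Step 2 -- Apply wind power equation:
  P = 0.5 * rho * A * v^3 * Cp
  v^3 = 7.2^3 = 373.248
  P = 0.5 * 1.212 * 1385.44 * 373.248 * 0.42
  P = 131615.8 W

131615.8


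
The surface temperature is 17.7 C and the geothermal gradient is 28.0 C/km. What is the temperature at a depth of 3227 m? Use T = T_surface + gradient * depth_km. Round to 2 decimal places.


Convert depth to km: 3227 / 1000 = 3.227 km
Temperature increase = gradient * depth_km = 28.0 * 3.227 = 90.36 C
Temperature at depth = T_surface + delta_T = 17.7 + 90.36
T = 108.06 C

108.06


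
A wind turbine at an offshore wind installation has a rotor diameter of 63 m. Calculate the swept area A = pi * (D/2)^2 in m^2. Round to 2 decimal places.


Compute the rotor radius:
  r = D / 2 = 63 / 2 = 31.5 m
Calculate swept area:
  A = pi * r^2 = pi * 31.5^2
  A = 3117.25 m^2

3117.25


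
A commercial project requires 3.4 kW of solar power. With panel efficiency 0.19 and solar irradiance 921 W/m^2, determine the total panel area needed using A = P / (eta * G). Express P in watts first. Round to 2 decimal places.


Convert target power to watts: P = 3.4 * 1000 = 3400.0 W
Compute denominator: eta * G = 0.19 * 921 = 174.99
Required area A = P / (eta * G) = 3400.0 / 174.99
A = 19.43 m^2

19.43


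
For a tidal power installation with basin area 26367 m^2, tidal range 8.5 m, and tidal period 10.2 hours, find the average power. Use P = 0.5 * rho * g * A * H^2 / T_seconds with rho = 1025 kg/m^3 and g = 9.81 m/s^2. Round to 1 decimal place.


Convert period to seconds: T = 10.2 * 3600 = 36720.0 s
H^2 = 8.5^2 = 72.25
P = 0.5 * rho * g * A * H^2 / T
P = 0.5 * 1025 * 9.81 * 26367 * 72.25 / 36720.0
P = 260830.7 W

260830.7


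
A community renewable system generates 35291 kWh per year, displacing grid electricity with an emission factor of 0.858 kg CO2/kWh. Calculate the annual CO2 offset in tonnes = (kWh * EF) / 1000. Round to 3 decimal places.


CO2 offset in kg = generation * emission_factor
CO2 offset = 35291 * 0.858 = 30279.68 kg
Convert to tonnes:
  CO2 offset = 30279.68 / 1000 = 30.280 tonnes

30.280


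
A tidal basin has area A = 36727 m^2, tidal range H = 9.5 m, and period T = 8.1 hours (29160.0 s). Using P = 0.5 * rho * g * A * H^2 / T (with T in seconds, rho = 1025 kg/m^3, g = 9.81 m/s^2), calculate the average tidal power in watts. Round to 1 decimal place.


Convert period to seconds: T = 8.1 * 3600 = 29160.0 s
H^2 = 9.5^2 = 90.25
P = 0.5 * rho * g * A * H^2 / T
P = 0.5 * 1025 * 9.81 * 36727 * 90.25 / 29160.0
P = 571489.2 W

571489.2


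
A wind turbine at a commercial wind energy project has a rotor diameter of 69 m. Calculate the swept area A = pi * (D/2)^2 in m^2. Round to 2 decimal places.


Compute the rotor radius:
  r = D / 2 = 69 / 2 = 34.5 m
Calculate swept area:
  A = pi * r^2 = pi * 34.5^2
  A = 3739.28 m^2

3739.28


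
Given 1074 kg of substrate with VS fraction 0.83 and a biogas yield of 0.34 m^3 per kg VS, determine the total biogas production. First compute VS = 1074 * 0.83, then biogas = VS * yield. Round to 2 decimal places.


Compute volatile solids:
  VS = mass * VS_fraction = 1074 * 0.83 = 891.42 kg
Calculate biogas volume:
  Biogas = VS * specific_yield = 891.42 * 0.34
  Biogas = 303.08 m^3

303.08


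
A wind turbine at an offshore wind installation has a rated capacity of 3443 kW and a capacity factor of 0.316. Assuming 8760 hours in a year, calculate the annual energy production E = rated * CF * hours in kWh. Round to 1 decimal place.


Annual energy = rated_kW * capacity_factor * hours_per_year
Given: P_rated = 3443 kW, CF = 0.316, hours = 8760
E = 3443 * 0.316 * 8760
E = 9530774.9 kWh

9530774.9


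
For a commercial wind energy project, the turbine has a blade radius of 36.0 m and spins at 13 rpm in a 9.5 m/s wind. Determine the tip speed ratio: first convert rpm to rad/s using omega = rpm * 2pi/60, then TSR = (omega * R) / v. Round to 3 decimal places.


Convert rotational speed to rad/s:
  omega = 13 * 2 * pi / 60 = 1.3614 rad/s
Compute tip speed:
  v_tip = omega * R = 1.3614 * 36.0 = 49.009 m/s
Tip speed ratio:
  TSR = v_tip / v_wind = 49.009 / 9.5 = 5.159

5.159


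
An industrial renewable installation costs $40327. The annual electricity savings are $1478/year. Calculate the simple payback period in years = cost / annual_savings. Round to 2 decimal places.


Simple payback period = initial cost / annual savings
Payback = 40327 / 1478
Payback = 27.28 years

27.28


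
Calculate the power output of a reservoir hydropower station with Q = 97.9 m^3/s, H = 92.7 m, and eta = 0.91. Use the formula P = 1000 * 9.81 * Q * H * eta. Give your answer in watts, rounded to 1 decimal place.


Apply the hydropower formula P = rho * g * Q * H * eta
rho * g = 1000 * 9.81 = 9810.0
P = 9810.0 * 97.9 * 92.7 * 0.91
P = 81016378.4 W

81016378.4


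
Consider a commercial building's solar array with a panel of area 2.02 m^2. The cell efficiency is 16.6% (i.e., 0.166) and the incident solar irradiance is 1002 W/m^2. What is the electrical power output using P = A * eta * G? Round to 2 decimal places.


Use the solar power formula P = A * eta * G.
Given: A = 2.02 m^2, eta = 0.166, G = 1002 W/m^2
P = 2.02 * 0.166 * 1002
P = 335.99 W

335.99


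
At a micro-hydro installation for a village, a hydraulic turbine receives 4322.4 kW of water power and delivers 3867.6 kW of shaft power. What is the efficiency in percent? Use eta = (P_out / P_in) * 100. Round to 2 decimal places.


Turbine efficiency = (output power / input power) * 100
eta = (3867.6 / 4322.4) * 100
eta = 89.48%

89.48


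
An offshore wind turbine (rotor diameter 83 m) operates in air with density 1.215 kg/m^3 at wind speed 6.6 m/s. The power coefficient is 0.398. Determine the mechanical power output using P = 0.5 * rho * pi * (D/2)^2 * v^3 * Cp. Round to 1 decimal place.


Step 1 -- Compute swept area:
  A = pi * (D/2)^2 = pi * (83/2)^2 = 5410.61 m^2
Step 2 -- Apply wind power equation:
  P = 0.5 * rho * A * v^3 * Cp
  v^3 = 6.6^3 = 287.496
  P = 0.5 * 1.215 * 5410.61 * 287.496 * 0.398
  P = 376103.4 W

376103.4


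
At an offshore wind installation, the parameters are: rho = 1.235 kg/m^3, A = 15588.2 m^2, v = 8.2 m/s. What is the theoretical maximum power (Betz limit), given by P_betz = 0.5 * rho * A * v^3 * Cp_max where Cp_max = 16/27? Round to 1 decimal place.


The Betz coefficient Cp_max = 16/27 = 0.5926
v^3 = 8.2^3 = 551.368
P_betz = 0.5 * rho * A * v^3 * Cp_max
P_betz = 0.5 * 1.235 * 15588.2 * 551.368 * 0.5926
P_betz = 3145072.8 W

3145072.8


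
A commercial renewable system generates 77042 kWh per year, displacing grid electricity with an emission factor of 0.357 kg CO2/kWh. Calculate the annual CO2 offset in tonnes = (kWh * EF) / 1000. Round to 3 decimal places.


CO2 offset in kg = generation * emission_factor
CO2 offset = 77042 * 0.357 = 27503.99 kg
Convert to tonnes:
  CO2 offset = 27503.99 / 1000 = 27.504 tonnes

27.504


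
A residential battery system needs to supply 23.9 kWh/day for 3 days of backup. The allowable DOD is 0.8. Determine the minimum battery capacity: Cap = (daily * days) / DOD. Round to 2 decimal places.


Total energy needed = daily * days = 23.9 * 3 = 71.7 kWh
Account for depth of discharge:
  Cap = total_energy / DOD = 71.7 / 0.8
  Cap = 89.63 kWh

89.63


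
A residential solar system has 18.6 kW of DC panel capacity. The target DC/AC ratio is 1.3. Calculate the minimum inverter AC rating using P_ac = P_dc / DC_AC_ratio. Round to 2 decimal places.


The inverter AC capacity is determined by the DC/AC ratio.
Given: P_dc = 18.6 kW, DC/AC ratio = 1.3
P_ac = P_dc / ratio = 18.6 / 1.3
P_ac = 14.31 kW

14.31


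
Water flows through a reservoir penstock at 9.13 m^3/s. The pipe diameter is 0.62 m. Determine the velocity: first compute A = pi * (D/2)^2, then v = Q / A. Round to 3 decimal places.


Compute pipe cross-sectional area:
  A = pi * (D/2)^2 = pi * (0.62/2)^2 = 0.3019 m^2
Calculate velocity:
  v = Q / A = 9.13 / 0.3019
  v = 30.241 m/s

30.241


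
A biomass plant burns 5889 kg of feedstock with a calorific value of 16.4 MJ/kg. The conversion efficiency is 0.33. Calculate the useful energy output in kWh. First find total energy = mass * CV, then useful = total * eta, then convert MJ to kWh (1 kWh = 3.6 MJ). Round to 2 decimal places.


Total energy = mass * CV = 5889 * 16.4 = 96579.6 MJ
Useful energy = total * eta = 96579.6 * 0.33 = 31871.27 MJ
Convert to kWh: 31871.27 / 3.6
Useful energy = 8853.13 kWh

8853.13


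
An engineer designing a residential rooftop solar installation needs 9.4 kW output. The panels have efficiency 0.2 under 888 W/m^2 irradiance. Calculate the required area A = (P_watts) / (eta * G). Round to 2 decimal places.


Convert target power to watts: P = 9.4 * 1000 = 9400.0 W
Compute denominator: eta * G = 0.2 * 888 = 177.6
Required area A = P / (eta * G) = 9400.0 / 177.6
A = 52.93 m^2

52.93


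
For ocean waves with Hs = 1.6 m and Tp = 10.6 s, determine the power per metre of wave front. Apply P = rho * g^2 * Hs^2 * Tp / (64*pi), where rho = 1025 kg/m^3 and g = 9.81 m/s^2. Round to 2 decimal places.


Apply wave power formula:
  g^2 = 9.81^2 = 96.2361
  Hs^2 = 1.6^2 = 2.56
  Numerator = rho * g^2 * Hs^2 * Tp = 1025 * 96.2361 * 2.56 * 10.6 = 2676749.38
  Denominator = 64 * pi = 201.0619
  P = 2676749.38 / 201.0619 = 13313.06 W/m

13313.06


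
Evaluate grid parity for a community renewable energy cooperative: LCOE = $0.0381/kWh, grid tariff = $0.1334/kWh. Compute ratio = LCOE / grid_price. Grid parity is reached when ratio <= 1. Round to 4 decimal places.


Compare LCOE to grid price:
  LCOE = $0.0381/kWh, Grid price = $0.1334/kWh
  Ratio = LCOE / grid_price = 0.0381 / 0.1334 = 0.2856
  Grid parity achieved (ratio <= 1)? yes

0.2856


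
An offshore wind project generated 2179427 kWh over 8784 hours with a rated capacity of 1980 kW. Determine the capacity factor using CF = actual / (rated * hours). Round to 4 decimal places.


Capacity factor = actual output / maximum possible output
Maximum possible = rated * hours = 1980 * 8784 = 17392320 kWh
CF = 2179427 / 17392320
CF = 0.1253

0.1253


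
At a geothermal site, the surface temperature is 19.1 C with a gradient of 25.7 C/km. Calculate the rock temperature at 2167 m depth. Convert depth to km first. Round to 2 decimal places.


Convert depth to km: 2167 / 1000 = 2.167 km
Temperature increase = gradient * depth_km = 25.7 * 2.167 = 55.69 C
Temperature at depth = T_surface + delta_T = 19.1 + 55.69
T = 74.79 C

74.79


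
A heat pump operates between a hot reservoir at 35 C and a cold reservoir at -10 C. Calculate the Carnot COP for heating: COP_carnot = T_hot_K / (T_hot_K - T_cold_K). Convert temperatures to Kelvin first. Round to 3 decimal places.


Convert to Kelvin:
  T_hot = 35 + 273.15 = 308.15 K
  T_cold = -10 + 273.15 = 263.15 K
Apply Carnot COP formula:
  COP = T_hot_K / (T_hot_K - T_cold_K) = 308.15 / 45.0
  COP = 6.848

6.848


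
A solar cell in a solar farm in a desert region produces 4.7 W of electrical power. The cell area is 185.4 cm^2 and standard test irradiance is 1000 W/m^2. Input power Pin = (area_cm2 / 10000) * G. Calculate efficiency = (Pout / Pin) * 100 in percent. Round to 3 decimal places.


First compute the input power:
  Pin = area_cm2 / 10000 * G = 185.4 / 10000 * 1000 = 18.54 W
Then compute efficiency:
  Efficiency = (Pout / Pin) * 100 = (4.7 / 18.54) * 100
  Efficiency = 25.351%

25.351


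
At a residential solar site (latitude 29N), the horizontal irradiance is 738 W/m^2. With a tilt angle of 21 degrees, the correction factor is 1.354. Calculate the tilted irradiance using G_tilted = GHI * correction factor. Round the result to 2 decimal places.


Identify the given values:
  GHI = 738 W/m^2, tilt correction factor = 1.354
Apply the formula G_tilted = GHI * factor:
  G_tilted = 738 * 1.354
  G_tilted = 999.25 W/m^2

999.25


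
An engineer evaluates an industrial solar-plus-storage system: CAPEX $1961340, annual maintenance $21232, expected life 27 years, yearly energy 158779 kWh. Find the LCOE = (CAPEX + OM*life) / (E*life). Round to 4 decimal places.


Total cost = CAPEX + OM * lifetime = 1961340 + 21232 * 27 = 1961340 + 573264 = 2534604
Total generation = annual * lifetime = 158779 * 27 = 4287033 kWh
LCOE = 2534604 / 4287033
LCOE = 0.5912 $/kWh

0.5912


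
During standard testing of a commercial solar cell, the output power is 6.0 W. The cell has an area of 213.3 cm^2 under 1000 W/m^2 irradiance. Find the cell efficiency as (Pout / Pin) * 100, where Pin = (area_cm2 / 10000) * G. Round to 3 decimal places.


First compute the input power:
  Pin = area_cm2 / 10000 * G = 213.3 / 10000 * 1000 = 21.33 W
Then compute efficiency:
  Efficiency = (Pout / Pin) * 100 = (6.0 / 21.33) * 100
  Efficiency = 28.129%

28.129


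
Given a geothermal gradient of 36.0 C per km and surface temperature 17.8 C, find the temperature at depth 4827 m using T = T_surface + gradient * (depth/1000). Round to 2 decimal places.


Convert depth to km: 4827 / 1000 = 4.827 km
Temperature increase = gradient * depth_km = 36.0 * 4.827 = 173.77 C
Temperature at depth = T_surface + delta_T = 17.8 + 173.77
T = 191.57 C

191.57


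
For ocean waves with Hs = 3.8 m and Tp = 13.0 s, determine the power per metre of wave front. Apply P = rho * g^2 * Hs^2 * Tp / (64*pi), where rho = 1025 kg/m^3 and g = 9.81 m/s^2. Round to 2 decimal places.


Apply wave power formula:
  g^2 = 9.81^2 = 96.2361
  Hs^2 = 3.8^2 = 14.44
  Numerator = rho * g^2 * Hs^2 * Tp = 1025 * 96.2361 * 14.44 * 13.0 = 18517076.71
  Denominator = 64 * pi = 201.0619
  P = 18517076.71 / 201.0619 = 92096.38 W/m

92096.38


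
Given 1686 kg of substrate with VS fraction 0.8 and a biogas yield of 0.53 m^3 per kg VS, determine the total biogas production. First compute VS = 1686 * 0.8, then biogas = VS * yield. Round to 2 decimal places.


Compute volatile solids:
  VS = mass * VS_fraction = 1686 * 0.8 = 1348.8 kg
Calculate biogas volume:
  Biogas = VS * specific_yield = 1348.8 * 0.53
  Biogas = 714.86 m^3

714.86


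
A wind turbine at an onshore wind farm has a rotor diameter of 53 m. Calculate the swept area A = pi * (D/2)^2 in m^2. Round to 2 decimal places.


Compute the rotor radius:
  r = D / 2 = 53 / 2 = 26.5 m
Calculate swept area:
  A = pi * r^2 = pi * 26.5^2
  A = 2206.18 m^2

2206.18


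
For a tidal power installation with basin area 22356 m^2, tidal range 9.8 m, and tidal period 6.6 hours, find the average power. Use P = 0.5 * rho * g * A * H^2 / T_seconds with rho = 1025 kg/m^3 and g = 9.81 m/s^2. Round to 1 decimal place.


Convert period to seconds: T = 6.6 * 3600 = 23760.0 s
H^2 = 9.8^2 = 96.04
P = 0.5 * rho * g * A * H^2 / T
P = 0.5 * 1025 * 9.81 * 22356 * 96.04 / 23760.0
P = 454320.9 W

454320.9


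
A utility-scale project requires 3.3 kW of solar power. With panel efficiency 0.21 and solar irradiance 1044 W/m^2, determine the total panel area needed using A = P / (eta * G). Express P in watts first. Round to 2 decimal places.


Convert target power to watts: P = 3.3 * 1000 = 3300.0 W
Compute denominator: eta * G = 0.21 * 1044 = 219.24
Required area A = P / (eta * G) = 3300.0 / 219.24
A = 15.05 m^2

15.05


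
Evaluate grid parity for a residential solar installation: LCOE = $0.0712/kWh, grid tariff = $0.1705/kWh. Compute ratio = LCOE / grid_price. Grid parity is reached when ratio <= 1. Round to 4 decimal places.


Compare LCOE to grid price:
  LCOE = $0.0712/kWh, Grid price = $0.1705/kWh
  Ratio = LCOE / grid_price = 0.0712 / 0.1705 = 0.4176
  Grid parity achieved (ratio <= 1)? yes

0.4176


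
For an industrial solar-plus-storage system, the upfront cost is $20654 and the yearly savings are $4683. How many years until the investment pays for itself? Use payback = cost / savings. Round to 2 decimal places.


Simple payback period = initial cost / annual savings
Payback = 20654 / 4683
Payback = 4.41 years

4.41


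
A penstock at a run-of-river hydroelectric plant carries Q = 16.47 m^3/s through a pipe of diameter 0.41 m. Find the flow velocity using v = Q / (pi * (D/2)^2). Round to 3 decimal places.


Compute pipe cross-sectional area:
  A = pi * (D/2)^2 = pi * (0.41/2)^2 = 0.132 m^2
Calculate velocity:
  v = Q / A = 16.47 / 0.132
  v = 124.749 m/s

124.749


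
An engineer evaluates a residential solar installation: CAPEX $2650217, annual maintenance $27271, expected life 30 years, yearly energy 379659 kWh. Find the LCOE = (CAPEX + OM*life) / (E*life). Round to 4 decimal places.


Total cost = CAPEX + OM * lifetime = 2650217 + 27271 * 30 = 2650217 + 818130 = 3468347
Total generation = annual * lifetime = 379659 * 30 = 11389770 kWh
LCOE = 3468347 / 11389770
LCOE = 0.3045 $/kWh

0.3045


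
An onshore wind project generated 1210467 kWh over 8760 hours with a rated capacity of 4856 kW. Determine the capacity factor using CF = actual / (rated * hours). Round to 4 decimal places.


Capacity factor = actual output / maximum possible output
Maximum possible = rated * hours = 4856 * 8760 = 42538560 kWh
CF = 1210467 / 42538560
CF = 0.0285

0.0285


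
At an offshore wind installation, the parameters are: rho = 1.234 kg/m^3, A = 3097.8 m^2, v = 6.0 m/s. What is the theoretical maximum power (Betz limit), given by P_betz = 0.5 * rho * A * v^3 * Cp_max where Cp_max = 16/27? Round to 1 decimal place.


The Betz coefficient Cp_max = 16/27 = 0.5926
v^3 = 6.0^3 = 216.0
P_betz = 0.5 * rho * A * v^3 * Cp_max
P_betz = 0.5 * 1.234 * 3097.8 * 216.0 * 0.5926
P_betz = 244651.9 W

244651.9


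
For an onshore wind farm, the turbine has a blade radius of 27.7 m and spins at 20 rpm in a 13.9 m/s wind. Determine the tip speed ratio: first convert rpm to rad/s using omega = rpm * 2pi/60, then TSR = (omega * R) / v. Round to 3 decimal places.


Convert rotational speed to rad/s:
  omega = 20 * 2 * pi / 60 = 2.0944 rad/s
Compute tip speed:
  v_tip = omega * R = 2.0944 * 27.7 = 58.015 m/s
Tip speed ratio:
  TSR = v_tip / v_wind = 58.015 / 13.9 = 4.174

4.174


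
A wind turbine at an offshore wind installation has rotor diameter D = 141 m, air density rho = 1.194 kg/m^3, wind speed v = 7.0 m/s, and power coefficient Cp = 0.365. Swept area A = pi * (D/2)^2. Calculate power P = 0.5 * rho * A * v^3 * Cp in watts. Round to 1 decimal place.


Step 1 -- Compute swept area:
  A = pi * (D/2)^2 = pi * (141/2)^2 = 15614.5 m^2
Step 2 -- Apply wind power equation:
  P = 0.5 * rho * A * v^3 * Cp
  v^3 = 7.0^3 = 343.0
  P = 0.5 * 1.194 * 15614.5 * 343.0 * 0.365
  P = 1167049.9 W

1167049.9


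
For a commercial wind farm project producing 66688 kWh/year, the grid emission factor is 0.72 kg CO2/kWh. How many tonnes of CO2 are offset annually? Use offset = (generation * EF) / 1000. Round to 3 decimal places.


CO2 offset in kg = generation * emission_factor
CO2 offset = 66688 * 0.72 = 48015.36 kg
Convert to tonnes:
  CO2 offset = 48015.36 / 1000 = 48.015 tonnes

48.015


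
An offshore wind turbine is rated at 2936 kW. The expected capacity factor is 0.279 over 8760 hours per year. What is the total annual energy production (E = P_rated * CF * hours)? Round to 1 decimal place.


Annual energy = rated_kW * capacity_factor * hours_per_year
Given: P_rated = 2936 kW, CF = 0.279, hours = 8760
E = 2936 * 0.279 * 8760
E = 7175701.4 kWh

7175701.4


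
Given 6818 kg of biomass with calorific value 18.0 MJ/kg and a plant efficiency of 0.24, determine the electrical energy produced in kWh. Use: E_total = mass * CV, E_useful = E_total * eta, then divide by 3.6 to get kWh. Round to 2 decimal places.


Total energy = mass * CV = 6818 * 18.0 = 122724.0 MJ
Useful energy = total * eta = 122724.0 * 0.24 = 29453.76 MJ
Convert to kWh: 29453.76 / 3.6
Useful energy = 8181.60 kWh

8181.60


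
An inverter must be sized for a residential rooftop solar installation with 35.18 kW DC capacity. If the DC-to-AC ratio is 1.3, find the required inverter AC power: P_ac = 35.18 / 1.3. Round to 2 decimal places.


The inverter AC capacity is determined by the DC/AC ratio.
Given: P_dc = 35.18 kW, DC/AC ratio = 1.3
P_ac = P_dc / ratio = 35.18 / 1.3
P_ac = 27.06 kW

27.06


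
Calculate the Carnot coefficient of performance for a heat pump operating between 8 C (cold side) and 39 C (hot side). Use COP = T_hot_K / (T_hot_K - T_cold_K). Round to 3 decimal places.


Convert to Kelvin:
  T_hot = 39 + 273.15 = 312.15 K
  T_cold = 8 + 273.15 = 281.15 K
Apply Carnot COP formula:
  COP = T_hot_K / (T_hot_K - T_cold_K) = 312.15 / 31.0
  COP = 10.069

10.069


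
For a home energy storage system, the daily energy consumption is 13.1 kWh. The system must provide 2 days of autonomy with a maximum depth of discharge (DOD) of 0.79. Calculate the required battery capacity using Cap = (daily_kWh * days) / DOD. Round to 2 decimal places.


Total energy needed = daily * days = 13.1 * 2 = 26.2 kWh
Account for depth of discharge:
  Cap = total_energy / DOD = 26.2 / 0.79
  Cap = 33.16 kWh

33.16


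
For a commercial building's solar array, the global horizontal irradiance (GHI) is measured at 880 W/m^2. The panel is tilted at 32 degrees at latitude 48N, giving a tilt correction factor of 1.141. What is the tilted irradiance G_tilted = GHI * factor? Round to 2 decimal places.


Identify the given values:
  GHI = 880 W/m^2, tilt correction factor = 1.141
Apply the formula G_tilted = GHI * factor:
  G_tilted = 880 * 1.141
  G_tilted = 1004.08 W/m^2

1004.08


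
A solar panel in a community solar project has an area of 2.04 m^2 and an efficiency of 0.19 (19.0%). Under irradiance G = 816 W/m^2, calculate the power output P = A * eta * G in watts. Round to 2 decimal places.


Use the solar power formula P = A * eta * G.
Given: A = 2.04 m^2, eta = 0.19, G = 816 W/m^2
P = 2.04 * 0.19 * 816
P = 316.28 W

316.28


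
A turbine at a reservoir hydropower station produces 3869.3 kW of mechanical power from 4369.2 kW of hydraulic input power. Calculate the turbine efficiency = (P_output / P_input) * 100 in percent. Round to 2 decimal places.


Turbine efficiency = (output power / input power) * 100
eta = (3869.3 / 4369.2) * 100
eta = 88.56%

88.56


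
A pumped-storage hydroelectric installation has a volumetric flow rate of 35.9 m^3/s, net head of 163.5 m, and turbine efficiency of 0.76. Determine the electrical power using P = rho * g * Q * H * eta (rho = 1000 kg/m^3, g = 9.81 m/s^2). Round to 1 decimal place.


Apply the hydropower formula P = rho * g * Q * H * eta
rho * g = 1000 * 9.81 = 9810.0
P = 9810.0 * 35.9 * 163.5 * 0.76
P = 43761762.5 W

43761762.5


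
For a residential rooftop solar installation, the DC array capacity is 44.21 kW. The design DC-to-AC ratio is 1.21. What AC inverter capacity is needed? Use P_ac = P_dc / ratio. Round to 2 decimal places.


The inverter AC capacity is determined by the DC/AC ratio.
Given: P_dc = 44.21 kW, DC/AC ratio = 1.21
P_ac = P_dc / ratio = 44.21 / 1.21
P_ac = 36.54 kW

36.54


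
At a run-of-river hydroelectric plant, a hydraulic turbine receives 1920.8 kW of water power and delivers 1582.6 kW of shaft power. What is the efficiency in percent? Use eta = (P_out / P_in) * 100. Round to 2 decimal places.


Turbine efficiency = (output power / input power) * 100
eta = (1582.6 / 1920.8) * 100
eta = 82.39%

82.39


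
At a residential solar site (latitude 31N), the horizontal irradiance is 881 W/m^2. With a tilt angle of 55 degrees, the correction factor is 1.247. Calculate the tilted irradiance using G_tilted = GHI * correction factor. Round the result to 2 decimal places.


Identify the given values:
  GHI = 881 W/m^2, tilt correction factor = 1.247
Apply the formula G_tilted = GHI * factor:
  G_tilted = 881 * 1.247
  G_tilted = 1098.61 W/m^2

1098.61


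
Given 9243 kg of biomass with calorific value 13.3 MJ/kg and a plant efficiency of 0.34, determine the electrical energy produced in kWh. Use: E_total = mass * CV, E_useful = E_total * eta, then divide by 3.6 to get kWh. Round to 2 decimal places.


Total energy = mass * CV = 9243 * 13.3 = 122931.9 MJ
Useful energy = total * eta = 122931.9 * 0.34 = 41796.85 MJ
Convert to kWh: 41796.85 / 3.6
Useful energy = 11610.24 kWh

11610.24


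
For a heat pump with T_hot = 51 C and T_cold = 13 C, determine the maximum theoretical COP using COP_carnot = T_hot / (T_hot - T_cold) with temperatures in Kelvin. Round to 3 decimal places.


Convert to Kelvin:
  T_hot = 51 + 273.15 = 324.15 K
  T_cold = 13 + 273.15 = 286.15 K
Apply Carnot COP formula:
  COP = T_hot_K / (T_hot_K - T_cold_K) = 324.15 / 38.0
  COP = 8.530

8.530


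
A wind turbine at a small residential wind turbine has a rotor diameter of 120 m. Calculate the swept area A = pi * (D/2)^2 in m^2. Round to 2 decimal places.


Compute the rotor radius:
  r = D / 2 = 120 / 2 = 60.0 m
Calculate swept area:
  A = pi * r^2 = pi * 60.0^2
  A = 11309.73 m^2

11309.73


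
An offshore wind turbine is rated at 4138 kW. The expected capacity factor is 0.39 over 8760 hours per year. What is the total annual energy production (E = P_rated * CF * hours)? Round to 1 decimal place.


Annual energy = rated_kW * capacity_factor * hours_per_year
Given: P_rated = 4138 kW, CF = 0.39, hours = 8760
E = 4138 * 0.39 * 8760
E = 14137063.2 kWh

14137063.2


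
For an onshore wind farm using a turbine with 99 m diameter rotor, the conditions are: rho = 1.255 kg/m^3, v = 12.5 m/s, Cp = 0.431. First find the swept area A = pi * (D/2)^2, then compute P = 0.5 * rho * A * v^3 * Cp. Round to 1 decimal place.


Step 1 -- Compute swept area:
  A = pi * (D/2)^2 = pi * (99/2)^2 = 7697.69 m^2
Step 2 -- Apply wind power equation:
  P = 0.5 * rho * A * v^3 * Cp
  v^3 = 12.5^3 = 1953.125
  P = 0.5 * 1.255 * 7697.69 * 1953.125 * 0.431
  P = 4066130.5 W

4066130.5


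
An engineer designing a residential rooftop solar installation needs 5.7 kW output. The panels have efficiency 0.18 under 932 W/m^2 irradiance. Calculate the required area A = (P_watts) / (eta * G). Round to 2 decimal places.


Convert target power to watts: P = 5.7 * 1000 = 5700.0 W
Compute denominator: eta * G = 0.18 * 932 = 167.76
Required area A = P / (eta * G) = 5700.0 / 167.76
A = 33.98 m^2

33.98


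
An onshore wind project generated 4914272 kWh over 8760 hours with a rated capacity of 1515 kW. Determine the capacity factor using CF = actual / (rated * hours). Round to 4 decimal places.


Capacity factor = actual output / maximum possible output
Maximum possible = rated * hours = 1515 * 8760 = 13271400 kWh
CF = 4914272 / 13271400
CF = 0.3703

0.3703


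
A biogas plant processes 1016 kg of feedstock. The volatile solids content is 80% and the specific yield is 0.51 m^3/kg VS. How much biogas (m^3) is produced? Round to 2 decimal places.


Compute volatile solids:
  VS = mass * VS_fraction = 1016 * 0.8 = 812.8 kg
Calculate biogas volume:
  Biogas = VS * specific_yield = 812.8 * 0.51
  Biogas = 414.53 m^3

414.53


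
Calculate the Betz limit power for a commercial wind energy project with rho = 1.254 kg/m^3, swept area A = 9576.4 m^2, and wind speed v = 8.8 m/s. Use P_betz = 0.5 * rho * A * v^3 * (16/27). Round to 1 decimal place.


The Betz coefficient Cp_max = 16/27 = 0.5926
v^3 = 8.8^3 = 681.472
P_betz = 0.5 * rho * A * v^3 * Cp_max
P_betz = 0.5 * 1.254 * 9576.4 * 681.472 * 0.5926
P_betz = 2424789.6 W

2424789.6


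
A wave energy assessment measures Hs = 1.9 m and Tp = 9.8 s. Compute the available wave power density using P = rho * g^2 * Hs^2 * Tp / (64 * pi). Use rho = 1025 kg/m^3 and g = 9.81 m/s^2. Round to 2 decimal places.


Apply wave power formula:
  g^2 = 9.81^2 = 96.2361
  Hs^2 = 1.9^2 = 3.61
  Numerator = rho * g^2 * Hs^2 * Tp = 1025 * 96.2361 * 3.61 * 9.8 = 3489756.76
  Denominator = 64 * pi = 201.0619
  P = 3489756.76 / 201.0619 = 17356.63 W/m

17356.63


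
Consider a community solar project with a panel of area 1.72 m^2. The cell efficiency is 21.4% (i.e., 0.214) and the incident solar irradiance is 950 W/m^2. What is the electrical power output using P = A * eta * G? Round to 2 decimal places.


Use the solar power formula P = A * eta * G.
Given: A = 1.72 m^2, eta = 0.214, G = 950 W/m^2
P = 1.72 * 0.214 * 950
P = 349.68 W

349.68


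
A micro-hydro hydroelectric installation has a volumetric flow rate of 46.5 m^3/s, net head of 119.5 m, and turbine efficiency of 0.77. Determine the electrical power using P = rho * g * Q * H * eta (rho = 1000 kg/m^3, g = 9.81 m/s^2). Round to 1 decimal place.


Apply the hydropower formula P = rho * g * Q * H * eta
rho * g = 1000 * 9.81 = 9810.0
P = 9810.0 * 46.5 * 119.5 * 0.77
P = 41974022.5 W

41974022.5


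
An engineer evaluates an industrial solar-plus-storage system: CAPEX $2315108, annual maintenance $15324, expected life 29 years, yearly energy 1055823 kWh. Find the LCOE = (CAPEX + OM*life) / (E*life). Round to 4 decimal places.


Total cost = CAPEX + OM * lifetime = 2315108 + 15324 * 29 = 2315108 + 444396 = 2759504
Total generation = annual * lifetime = 1055823 * 29 = 30618867 kWh
LCOE = 2759504 / 30618867
LCOE = 0.0901 $/kWh

0.0901


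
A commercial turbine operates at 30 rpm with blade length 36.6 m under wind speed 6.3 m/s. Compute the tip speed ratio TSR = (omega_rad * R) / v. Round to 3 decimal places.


Convert rotational speed to rad/s:
  omega = 30 * 2 * pi / 60 = 3.1416 rad/s
Compute tip speed:
  v_tip = omega * R = 3.1416 * 36.6 = 114.982 m/s
Tip speed ratio:
  TSR = v_tip / v_wind = 114.982 / 6.3 = 18.251

18.251


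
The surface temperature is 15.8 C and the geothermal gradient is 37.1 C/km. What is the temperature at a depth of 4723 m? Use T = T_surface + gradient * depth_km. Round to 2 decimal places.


Convert depth to km: 4723 / 1000 = 4.723 km
Temperature increase = gradient * depth_km = 37.1 * 4.723 = 175.22 C
Temperature at depth = T_surface + delta_T = 15.8 + 175.22
T = 191.02 C

191.02


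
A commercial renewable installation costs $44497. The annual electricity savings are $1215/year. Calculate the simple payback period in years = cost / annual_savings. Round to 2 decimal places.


Simple payback period = initial cost / annual savings
Payback = 44497 / 1215
Payback = 36.62 years

36.62


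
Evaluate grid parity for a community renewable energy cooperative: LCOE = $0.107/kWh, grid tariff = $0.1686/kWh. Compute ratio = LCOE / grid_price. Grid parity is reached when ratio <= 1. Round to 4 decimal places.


Compare LCOE to grid price:
  LCOE = $0.107/kWh, Grid price = $0.1686/kWh
  Ratio = LCOE / grid_price = 0.107 / 0.1686 = 0.6346
  Grid parity achieved (ratio <= 1)? yes

0.6346


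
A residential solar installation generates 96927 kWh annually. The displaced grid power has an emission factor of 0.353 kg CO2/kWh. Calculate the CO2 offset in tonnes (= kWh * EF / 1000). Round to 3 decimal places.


CO2 offset in kg = generation * emission_factor
CO2 offset = 96927 * 0.353 = 34215.23 kg
Convert to tonnes:
  CO2 offset = 34215.23 / 1000 = 34.215 tonnes

34.215


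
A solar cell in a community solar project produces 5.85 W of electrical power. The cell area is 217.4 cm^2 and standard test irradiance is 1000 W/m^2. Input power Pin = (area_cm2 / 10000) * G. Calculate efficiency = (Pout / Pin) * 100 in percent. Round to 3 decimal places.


First compute the input power:
  Pin = area_cm2 / 10000 * G = 217.4 / 10000 * 1000 = 21.74 W
Then compute efficiency:
  Efficiency = (Pout / Pin) * 100 = (5.85 / 21.74) * 100
  Efficiency = 26.909%

26.909


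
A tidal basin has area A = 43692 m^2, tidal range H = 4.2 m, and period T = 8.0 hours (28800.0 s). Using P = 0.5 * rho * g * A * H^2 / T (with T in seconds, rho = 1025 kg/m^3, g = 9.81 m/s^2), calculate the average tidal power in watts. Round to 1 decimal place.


Convert period to seconds: T = 8.0 * 3600 = 28800.0 s
H^2 = 4.2^2 = 17.64
P = 0.5 * rho * g * A * H^2 / T
P = 0.5 * 1025 * 9.81 * 43692 * 17.64 / 28800.0
P = 134546.0 W

134546.0


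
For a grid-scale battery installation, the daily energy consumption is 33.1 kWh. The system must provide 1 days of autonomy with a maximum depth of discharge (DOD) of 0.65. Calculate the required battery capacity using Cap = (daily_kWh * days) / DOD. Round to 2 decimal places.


Total energy needed = daily * days = 33.1 * 1 = 33.1 kWh
Account for depth of discharge:
  Cap = total_energy / DOD = 33.1 / 0.65
  Cap = 50.92 kWh

50.92
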